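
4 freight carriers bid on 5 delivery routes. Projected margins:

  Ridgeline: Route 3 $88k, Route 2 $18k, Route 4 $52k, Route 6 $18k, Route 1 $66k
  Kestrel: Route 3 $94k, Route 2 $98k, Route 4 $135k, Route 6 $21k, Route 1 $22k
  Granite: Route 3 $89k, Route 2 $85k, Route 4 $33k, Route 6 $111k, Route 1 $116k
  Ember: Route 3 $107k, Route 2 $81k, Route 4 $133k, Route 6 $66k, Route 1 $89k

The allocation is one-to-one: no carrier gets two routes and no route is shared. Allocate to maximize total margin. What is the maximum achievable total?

Maximum total: $435k

Optimal: Ridgeline→Route 3 ($88k), Kestrel→Route 2 ($98k), Granite→Route 1 ($116k), Ember→Route 4 ($133k) — total 88+98+116+133 = $435k.
Max-entry greedy (repeatedly take the single best remaining cell) gives $376k, worse by 59.
Next-best assignment: Ridgeline→Route 3, Kestrel→Route 2, Granite→Route 6, Ember→Route 4 = $430k.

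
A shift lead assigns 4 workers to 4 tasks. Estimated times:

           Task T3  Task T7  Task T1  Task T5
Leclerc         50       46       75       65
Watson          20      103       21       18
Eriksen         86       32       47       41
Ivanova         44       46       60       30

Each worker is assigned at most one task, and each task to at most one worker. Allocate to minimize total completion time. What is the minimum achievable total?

Optimal: Leclerc→Task T3 (50 min), Watson→Task T1 (21 min), Eriksen→Task T7 (32 min), Ivanova→Task T5 (30 min) — total 50+21+32+30 = 133 min.
Column-greedy (each task in turn goes to its cheapest remaining worker) gives 177 min, worse by 44.
Swapping Watson↔Leclerc (Watson→Task T3 20 min, Leclerc→Task T1 75 min) adds 24.

Minimum total: 133 min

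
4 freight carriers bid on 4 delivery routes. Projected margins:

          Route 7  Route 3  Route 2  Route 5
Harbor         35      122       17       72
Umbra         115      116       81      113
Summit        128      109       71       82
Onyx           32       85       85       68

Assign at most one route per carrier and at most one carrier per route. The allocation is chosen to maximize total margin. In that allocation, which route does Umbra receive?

Optimal: Harbor→Route 3 ($122k), Umbra→Route 5 ($113k), Summit→Route 7 ($128k), Onyx→Route 2 ($85k) — total 122+113+128+85 = $448k.
Row-greedy (each carrier in turn takes its best remaining route) gives $404k, worse by 44.
Next-best assignment: Harbor→Route 3, Umbra→Route 7, Summit→Route 5, Onyx→Route 2 = $404k.
Checked against all permutations: $448k is optimal.
Umbra's own top route is Route 3 ($116k), but forcing Umbra→Route 3 and reassigning the rest optimally gives only $401k — worse by 47.

Umbra receives Route 5.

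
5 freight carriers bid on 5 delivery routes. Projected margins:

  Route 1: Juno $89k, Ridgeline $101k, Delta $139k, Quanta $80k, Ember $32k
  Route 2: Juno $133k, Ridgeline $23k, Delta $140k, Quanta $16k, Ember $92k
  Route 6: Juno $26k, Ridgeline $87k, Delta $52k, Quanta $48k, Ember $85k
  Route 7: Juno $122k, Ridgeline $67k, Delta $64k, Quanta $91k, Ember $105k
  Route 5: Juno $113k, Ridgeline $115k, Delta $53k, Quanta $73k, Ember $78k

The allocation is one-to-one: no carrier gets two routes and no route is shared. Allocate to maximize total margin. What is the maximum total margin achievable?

Max total: $563k

Optimal: Juno→Route 2 ($133k), Ridgeline→Route 5 ($115k), Delta→Route 1 ($139k), Quanta→Route 7 ($91k), Ember→Route 6 ($85k) — total 133+115+139+91+85 = $563k.
Max-entry greedy (repeatedly take the single best remaining cell) gives $542k, worse by 21.
Every other assignment is strictly worse.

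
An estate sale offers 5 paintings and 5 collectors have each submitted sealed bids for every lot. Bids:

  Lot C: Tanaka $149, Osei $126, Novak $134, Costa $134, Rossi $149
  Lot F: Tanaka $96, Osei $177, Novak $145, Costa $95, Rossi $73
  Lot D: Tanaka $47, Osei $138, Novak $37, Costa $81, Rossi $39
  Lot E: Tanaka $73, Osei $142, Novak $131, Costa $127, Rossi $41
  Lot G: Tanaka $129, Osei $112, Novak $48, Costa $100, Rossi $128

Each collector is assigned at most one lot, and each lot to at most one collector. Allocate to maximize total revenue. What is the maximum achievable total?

Optimal: Tanaka→Lot G ($129), Osei→Lot D ($138), Novak→Lot F ($145), Costa→Lot E ($127), Rossi→Lot C ($149) — total 129+138+145+127+149 = $688.
Row-greedy (each collector in turn takes its best remaining lot) gives $596, worse by 92.
Swapping Osei↔Costa (Osei→Lot E $142, Costa→Lot D $81) loses 42.

Max total: $688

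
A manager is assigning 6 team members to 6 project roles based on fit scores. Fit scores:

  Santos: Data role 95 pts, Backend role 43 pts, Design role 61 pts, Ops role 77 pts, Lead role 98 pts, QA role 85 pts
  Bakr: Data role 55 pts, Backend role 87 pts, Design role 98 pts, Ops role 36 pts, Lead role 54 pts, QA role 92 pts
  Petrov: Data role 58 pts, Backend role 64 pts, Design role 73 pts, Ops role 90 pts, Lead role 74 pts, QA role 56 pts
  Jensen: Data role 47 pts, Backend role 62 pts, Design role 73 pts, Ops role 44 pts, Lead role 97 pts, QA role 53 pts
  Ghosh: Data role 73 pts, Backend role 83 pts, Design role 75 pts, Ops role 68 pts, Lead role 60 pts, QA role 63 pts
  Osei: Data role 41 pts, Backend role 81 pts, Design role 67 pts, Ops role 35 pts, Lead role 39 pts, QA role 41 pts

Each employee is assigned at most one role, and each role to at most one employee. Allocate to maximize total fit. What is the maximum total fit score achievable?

Max total: 530 pts

Optimal: Santos→Data role (95 pts), Bakr→QA role (92 pts), Petrov→Ops role (90 pts), Jensen→Lead role (97 pts), Ghosh→Design role (75 pts), Osei→Backend role (81 pts) — total 95+92+90+97+75+81 = 530 pts.
Max-entry greedy (repeatedly take the single best remaining cell) gives 463 pts, worse by 67.
Next-best assignment: Santos→Data role, Bakr→Design role, Petrov→Ops role, Jensen→Lead role, Ghosh→QA role, Osei→Backend role = 524 pts.
No other one-to-one assignment exceeds 530 pts.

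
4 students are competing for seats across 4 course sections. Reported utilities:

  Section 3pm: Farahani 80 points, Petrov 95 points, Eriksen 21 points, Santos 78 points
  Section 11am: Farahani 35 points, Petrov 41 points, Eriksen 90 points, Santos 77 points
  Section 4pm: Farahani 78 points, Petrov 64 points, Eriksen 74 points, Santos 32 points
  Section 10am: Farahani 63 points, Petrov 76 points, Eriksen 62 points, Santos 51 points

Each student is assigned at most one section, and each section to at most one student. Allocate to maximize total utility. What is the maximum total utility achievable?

Max total: 322 points

Optimal: Farahani→Section 4pm (78 points), Petrov→Section 10am (76 points), Eriksen→Section 11am (90 points), Santos→Section 3pm (78 points) — total 78+76+90+78 = 322 points.
Row-greedy (each student in turn takes its best remaining section) gives 278 points, worse by 44.
Swapping Santos↔Farahani (Santos→Section 4pm 32 points, Farahani→Section 3pm 80 points) loses 44.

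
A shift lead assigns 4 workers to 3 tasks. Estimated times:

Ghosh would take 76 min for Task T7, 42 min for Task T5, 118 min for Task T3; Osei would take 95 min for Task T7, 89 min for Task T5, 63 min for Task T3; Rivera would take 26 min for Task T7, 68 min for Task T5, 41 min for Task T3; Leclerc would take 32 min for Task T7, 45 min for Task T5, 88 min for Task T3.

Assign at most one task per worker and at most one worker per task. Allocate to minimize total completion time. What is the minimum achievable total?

Minimum total: 115 min

This is a one-to-one assignment (minimum-cost bipartite matching).
Optimal: Leclerc→Task T7 (32 min), Ghosh→Task T5 (42 min), Rivera→Task T3 (41 min) — total 32+42+41 = 115 min.
Swapping Ghosh↔Rivera (Ghosh→Task T3 118 min, Rivera→Task T5 68 min) adds 103.
No other one-to-one assignment undercuts 115 min.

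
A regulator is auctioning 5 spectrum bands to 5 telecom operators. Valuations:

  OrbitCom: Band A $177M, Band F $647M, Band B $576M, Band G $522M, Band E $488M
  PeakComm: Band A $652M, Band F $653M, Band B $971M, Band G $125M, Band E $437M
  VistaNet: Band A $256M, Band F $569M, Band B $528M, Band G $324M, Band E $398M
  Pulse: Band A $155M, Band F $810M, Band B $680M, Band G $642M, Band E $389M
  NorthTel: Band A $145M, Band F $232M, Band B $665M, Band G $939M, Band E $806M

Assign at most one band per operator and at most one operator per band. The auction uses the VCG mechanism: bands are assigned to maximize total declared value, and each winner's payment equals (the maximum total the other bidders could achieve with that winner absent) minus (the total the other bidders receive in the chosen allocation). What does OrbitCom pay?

OrbitCom pays $142M.

Efficient allocation: OrbitCom→Band E ($488M), PeakComm→Band B ($971M), VistaNet→Band A ($256M), Pulse→Band F ($810M), NorthTel→Band G ($939M); total welfare W = $3464M.
OrbitCom receives Band E at value $488M, so the others get W − 488 = $2976M.
Without OrbitCom: best allocation of the remaining 4 bidders over all 5 bands is PeakComm→Band B ($971M), VistaNet→Band E ($398M), Pulse→Band F ($810M), NorthTel→Band G ($939M), total $3118M.
VCG payment = (others' best without OrbitCom) − (others' welfare with OrbitCom) = 3118 − 2976 = $142M.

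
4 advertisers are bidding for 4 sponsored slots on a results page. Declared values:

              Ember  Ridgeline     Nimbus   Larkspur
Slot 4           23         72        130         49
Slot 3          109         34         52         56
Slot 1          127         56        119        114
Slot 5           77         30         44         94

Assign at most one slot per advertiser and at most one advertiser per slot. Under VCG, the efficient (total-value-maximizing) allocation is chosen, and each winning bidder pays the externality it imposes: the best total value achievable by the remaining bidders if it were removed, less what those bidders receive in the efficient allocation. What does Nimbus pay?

Efficient allocation: Ember→Slot 3 ($109), Ridgeline→Slot 4 ($72), Nimbus→Slot 1 ($119), Larkspur→Slot 5 ($94); total welfare W = $394.
Nimbus receives Slot 1 at value $119, so the others get W − 119 = $275.
Without Nimbus: best allocation of the remaining 3 bidders over all 4 slots is Ember→Slot 3 ($109), Ridgeline→Slot 4 ($72), Larkspur→Slot 1 ($114), total $295.
VCG payment = (others' best without Nimbus) − (others' welfare with Nimbus) = 295 − 275 = $20.

Nimbus pays $20.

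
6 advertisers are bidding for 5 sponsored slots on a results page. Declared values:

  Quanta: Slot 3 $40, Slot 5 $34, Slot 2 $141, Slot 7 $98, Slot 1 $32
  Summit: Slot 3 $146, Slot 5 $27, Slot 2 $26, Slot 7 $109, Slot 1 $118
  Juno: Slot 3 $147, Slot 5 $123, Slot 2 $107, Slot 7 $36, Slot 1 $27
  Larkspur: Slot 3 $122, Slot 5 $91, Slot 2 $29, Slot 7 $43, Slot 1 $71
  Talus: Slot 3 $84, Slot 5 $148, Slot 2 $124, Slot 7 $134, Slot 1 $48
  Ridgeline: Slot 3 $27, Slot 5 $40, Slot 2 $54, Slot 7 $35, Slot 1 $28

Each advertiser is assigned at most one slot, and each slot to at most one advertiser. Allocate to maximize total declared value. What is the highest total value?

Max total: $638

Optimal: Larkspur→Slot 3 ($122), Juno→Slot 5 ($123), Quanta→Slot 2 ($141), Talus→Slot 7 ($134), Summit→Slot 1 ($118) — total 122+123+141+134+118 = $638.
Column-greedy (each slot in turn goes to its best remaining advertiser) gives $616, worse by 22.
Swapping Summit↔Larkspur (Summit→Slot 3 $146, Larkspur→Slot 1 $71) loses 23.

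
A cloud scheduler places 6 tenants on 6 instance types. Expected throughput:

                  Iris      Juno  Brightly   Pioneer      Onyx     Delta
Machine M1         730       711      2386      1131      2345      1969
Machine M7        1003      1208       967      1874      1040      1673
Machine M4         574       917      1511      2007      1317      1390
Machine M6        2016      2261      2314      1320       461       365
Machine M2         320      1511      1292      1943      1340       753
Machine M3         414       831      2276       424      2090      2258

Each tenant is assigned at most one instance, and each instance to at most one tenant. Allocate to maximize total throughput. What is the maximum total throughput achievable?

Maximum total: 11828 ops/s

Optimal: Iris→Machine M6 (2016 ops/s), Juno→Machine M2 (1511 ops/s), Brightly→Machine M3 (2276 ops/s), Pioneer→Machine M4 (2007 ops/s), Onyx→Machine M1 (2345 ops/s), Delta→Machine M7 (1673 ops/s) — total 2016+1511+2276+2007+2345+1673 = 11828 ops/s.
Column-greedy (each instance in turn goes to its best remaining tenant) gives 9665 ops/s, worse by 2163.
Swapping Pioneer↔Iris (Pioneer→Machine M6 1320 ops/s, Iris→Machine M4 574 ops/s) loses 2129.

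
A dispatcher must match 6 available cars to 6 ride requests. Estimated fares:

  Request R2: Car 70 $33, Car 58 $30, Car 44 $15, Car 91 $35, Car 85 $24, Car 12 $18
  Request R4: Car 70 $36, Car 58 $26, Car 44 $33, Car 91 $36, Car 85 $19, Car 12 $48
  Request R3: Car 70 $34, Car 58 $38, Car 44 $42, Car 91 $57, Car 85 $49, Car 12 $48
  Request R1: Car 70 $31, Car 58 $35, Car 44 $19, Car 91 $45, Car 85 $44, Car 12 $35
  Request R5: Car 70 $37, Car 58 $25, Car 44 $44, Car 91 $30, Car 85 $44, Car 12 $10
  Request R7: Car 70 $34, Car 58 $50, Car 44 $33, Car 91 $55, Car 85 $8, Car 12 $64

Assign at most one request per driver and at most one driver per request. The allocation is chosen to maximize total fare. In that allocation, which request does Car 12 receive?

This is the linear assignment problem.
Optimal: Car 70→Request R2 ($33), Car 58→Request R7 ($50), Car 44→Request R5 ($44), Car 91→Request R3 ($57), Car 85→Request R1 ($44), Car 12→Request R4 ($48) — total 33+50+44+57+44+48 = $276.
Max-entry greedy (repeatedly take the single best remaining cell) gives $275, worse by 1.
Next-best assignment: Car 70→Request R4, Car 58→Request R2, Car 44→Request R5, Car 91→Request R3, Car 85→Request R1, Car 12→Request R7 = $275.
Swapping Car 91↔Car 85 (Car 91→Request R1 $45, Car 85→Request R3 $49) loses 7.
Car 12's own top request is Request R7 ($64), but forcing Car 12→Request R7 and reassigning the rest optimally gives only $275 — worse by 1.

Car 12 receives Request R4.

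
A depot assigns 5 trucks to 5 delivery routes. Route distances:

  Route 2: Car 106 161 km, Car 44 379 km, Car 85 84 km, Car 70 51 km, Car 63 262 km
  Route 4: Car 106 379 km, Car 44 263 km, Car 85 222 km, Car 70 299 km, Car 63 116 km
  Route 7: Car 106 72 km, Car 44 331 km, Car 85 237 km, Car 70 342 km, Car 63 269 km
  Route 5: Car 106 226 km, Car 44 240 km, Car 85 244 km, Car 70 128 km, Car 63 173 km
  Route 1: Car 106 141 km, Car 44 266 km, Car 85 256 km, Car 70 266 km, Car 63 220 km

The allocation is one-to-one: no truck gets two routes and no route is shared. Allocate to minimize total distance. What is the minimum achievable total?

Optimal: Car 106→Route 7 (72 km), Car 44→Route 1 (266 km), Car 85→Route 2 (84 km), Car 70→Route 5 (128 km), Car 63→Route 4 (116 km) — total 72+266+84+128+116 = 666 km.
Min-entry greedy (repeatedly take the single cheapest remaining cell) gives 735 km, worse by 69.
Next-best assignment: Car 106→Route 7, Car 44→Route 5, Car 85→Route 1, Car 70→Route 2, Car 63→Route 4 = 735 km.

Minimum total: 666 km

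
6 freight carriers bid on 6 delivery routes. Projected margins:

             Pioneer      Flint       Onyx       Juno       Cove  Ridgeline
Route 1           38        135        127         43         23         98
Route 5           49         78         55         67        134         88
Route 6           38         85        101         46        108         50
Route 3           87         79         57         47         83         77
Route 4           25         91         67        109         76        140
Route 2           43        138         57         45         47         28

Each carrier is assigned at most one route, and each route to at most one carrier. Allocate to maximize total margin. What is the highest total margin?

Max total: $672k

Treat this as an assignment problem: match each carrier to one route.
Optimal: Pioneer→Route 3 ($87k), Flint→Route 2 ($138k), Onyx→Route 1 ($127k), Juno→Route 6 ($46k), Cove→Route 5 ($134k), Ridgeline→Route 4 ($140k) — total 87+138+127+46+134+140 = $672k.
Row-greedy (each carrier in turn takes its best remaining route) gives $645k, worse by 27.
No other one-to-one assignment exceeds $672k.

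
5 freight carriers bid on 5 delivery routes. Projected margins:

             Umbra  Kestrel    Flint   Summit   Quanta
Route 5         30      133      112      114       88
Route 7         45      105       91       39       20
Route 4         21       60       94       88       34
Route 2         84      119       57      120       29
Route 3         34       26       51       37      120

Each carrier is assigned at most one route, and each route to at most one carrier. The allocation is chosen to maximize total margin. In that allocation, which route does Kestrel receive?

Kestrel receives Route 7.

Optimal: Umbra→Route 2 ($84k), Kestrel→Route 7 ($105k), Flint→Route 4 ($94k), Summit→Route 5 ($114k), Quanta→Route 3 ($120k) — total 84+105+94+114+120 = $517k.
Kestrel's own top route is Route 5 ($133k), but forcing Kestrel→Route 5 and reassigning the rest optimally gives only $516k — worse by 1.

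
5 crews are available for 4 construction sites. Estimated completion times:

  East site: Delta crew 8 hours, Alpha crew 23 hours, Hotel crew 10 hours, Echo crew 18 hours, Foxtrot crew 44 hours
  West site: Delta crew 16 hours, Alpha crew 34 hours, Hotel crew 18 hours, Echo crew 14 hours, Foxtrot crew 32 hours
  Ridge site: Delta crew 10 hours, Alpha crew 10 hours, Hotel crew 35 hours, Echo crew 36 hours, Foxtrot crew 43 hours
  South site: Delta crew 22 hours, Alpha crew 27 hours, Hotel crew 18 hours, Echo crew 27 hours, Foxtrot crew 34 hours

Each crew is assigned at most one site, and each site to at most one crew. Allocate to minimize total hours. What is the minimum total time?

Optimal: Delta crew→East site (8 hours), Echo crew→West site (14 hours), Alpha crew→Ridge site (10 hours), Hotel crew→South site (18 hours) — total 8+14+10+18 = 50 hours.
Row-greedy (each crew in turn takes its cheapest remaining site) gives 63 hours, worse by 13.
Next-best assignment: Hotel crew→East site, Echo crew→West site, Alpha crew→Ridge site, Delta crew→South site = 56 hours.
Swapping Echo crew↔Alpha crew (Echo crew→Ridge site 36 hours, Alpha crew→West site 34 hours) adds 46.

Min total: 50 hours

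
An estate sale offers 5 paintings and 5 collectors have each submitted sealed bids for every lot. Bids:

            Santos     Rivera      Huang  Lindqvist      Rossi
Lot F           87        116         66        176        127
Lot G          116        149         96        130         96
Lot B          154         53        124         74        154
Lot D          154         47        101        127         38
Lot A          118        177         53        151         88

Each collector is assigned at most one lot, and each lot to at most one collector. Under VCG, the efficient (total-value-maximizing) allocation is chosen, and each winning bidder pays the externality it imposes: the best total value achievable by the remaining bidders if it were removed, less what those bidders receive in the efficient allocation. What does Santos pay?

Santos pays $5.

Efficient allocation: Santos→Lot D ($154), Rivera→Lot A ($177), Huang→Lot G ($96), Lindqvist→Lot F ($176), Rossi→Lot B ($154); total welfare W = $757.
Santos receives Lot D at value $154, so the others get W − 154 = $603.
Without Santos: best allocation of the remaining 4 bidders over all 5 lots is Rivera→Lot A ($177), Huang→Lot D ($101), Lindqvist→Lot F ($176), Rossi→Lot B ($154), total $608.
VCG payment = (others' best without Santos) − (others' welfare with Santos) = 608 − 603 = $5.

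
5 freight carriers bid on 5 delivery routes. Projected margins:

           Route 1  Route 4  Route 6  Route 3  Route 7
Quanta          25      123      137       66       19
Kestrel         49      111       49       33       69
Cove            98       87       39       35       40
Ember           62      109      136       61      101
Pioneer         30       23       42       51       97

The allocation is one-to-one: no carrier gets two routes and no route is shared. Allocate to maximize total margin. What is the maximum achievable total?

Maximum total: $508k

Optimal: Quanta→Route 3 ($66k), Kestrel→Route 4 ($111k), Cove→Route 1 ($98k), Ember→Route 6 ($136k), Pioneer→Route 7 ($97k) — total 66+111+98+136+97 = $508k.
Column-greedy (each route in turn goes to its best remaining carrier) gives $477k, worse by 31.
No other one-to-one assignment exceeds $508k.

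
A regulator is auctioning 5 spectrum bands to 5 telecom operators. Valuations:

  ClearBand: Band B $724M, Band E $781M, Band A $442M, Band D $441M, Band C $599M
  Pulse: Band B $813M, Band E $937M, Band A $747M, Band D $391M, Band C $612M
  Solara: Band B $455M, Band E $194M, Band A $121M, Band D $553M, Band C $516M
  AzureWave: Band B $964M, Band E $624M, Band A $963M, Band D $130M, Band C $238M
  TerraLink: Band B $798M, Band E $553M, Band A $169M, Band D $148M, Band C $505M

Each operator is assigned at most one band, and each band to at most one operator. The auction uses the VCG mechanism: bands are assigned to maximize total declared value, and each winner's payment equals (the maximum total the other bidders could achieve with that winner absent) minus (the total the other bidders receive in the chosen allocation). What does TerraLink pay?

Efficient allocation: ClearBand→Band C ($599M), Pulse→Band E ($937M), Solara→Band D ($553M), AzureWave→Band A ($963M), TerraLink→Band B ($798M); total welfare W = $3850M.
TerraLink receives Band B at value $798M, so the others get W − 798 = $3052M.
Without TerraLink: best allocation of the remaining 4 bidders over all 5 bands is ClearBand→Band B ($724M), Pulse→Band E ($937M), Solara→Band D ($553M), AzureWave→Band A ($963M), total $3177M.
VCG payment = (others' best without TerraLink) − (others' welfare with TerraLink) = 3177 − 3052 = $125M.

TerraLink pays $125M.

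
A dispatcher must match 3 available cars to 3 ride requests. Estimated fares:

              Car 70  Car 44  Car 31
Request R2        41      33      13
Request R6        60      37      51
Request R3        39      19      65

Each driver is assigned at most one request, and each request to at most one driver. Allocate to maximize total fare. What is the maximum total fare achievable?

Maximum total: $158

Optimal: Car 70→Request R6 ($60), Car 44→Request R2 ($33), Car 31→Request R3 ($65) — total 60+33+65 = $158.
Column-greedy (each request in turn goes to its best remaining driver) gives $111, worse by 47.
Next-best assignment: Car 70→Request R2, Car 44→Request R6, Car 31→Request R3 = $143.
Swapping Car 44↔Car 70 (Car 44→Request R6 $37, Car 70→Request R2 $41) loses 15.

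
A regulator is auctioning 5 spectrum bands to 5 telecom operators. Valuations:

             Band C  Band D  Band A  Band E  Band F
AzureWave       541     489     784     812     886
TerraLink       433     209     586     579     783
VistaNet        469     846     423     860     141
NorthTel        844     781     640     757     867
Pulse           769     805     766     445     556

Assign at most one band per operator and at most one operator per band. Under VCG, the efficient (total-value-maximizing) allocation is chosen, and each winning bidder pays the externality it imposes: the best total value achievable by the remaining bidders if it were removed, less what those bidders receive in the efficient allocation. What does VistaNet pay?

VistaNet pays $28M.

Efficient allocation: AzureWave→Band A ($784M), TerraLink→Band F ($783M), VistaNet→Band E ($860M), NorthTel→Band C ($844M), Pulse→Band D ($805M); total welfare W = $4076M.
VistaNet receives Band E at value $860M, so the others get W − 860 = $3216M.
Without VistaNet: best allocation of the remaining 4 bidders over all 5 bands is AzureWave→Band E ($812M), TerraLink→Band F ($783M), NorthTel→Band C ($844M), Pulse→Band D ($805M), total $3244M.
VCG payment = (others' best without VistaNet) − (others' welfare with VistaNet) = 3244 − 3216 = $28M.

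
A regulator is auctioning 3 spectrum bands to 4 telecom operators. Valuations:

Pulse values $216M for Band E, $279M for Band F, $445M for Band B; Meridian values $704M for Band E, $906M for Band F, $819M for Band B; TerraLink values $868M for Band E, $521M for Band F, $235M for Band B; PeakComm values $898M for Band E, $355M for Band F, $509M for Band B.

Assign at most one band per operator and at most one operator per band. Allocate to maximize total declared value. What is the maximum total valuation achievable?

Max total: $2283M

This is a one-to-one assignment (maximum-weight bipartite matching).
Optimal: TerraLink→Band E ($868M), Meridian→Band F ($906M), PeakComm→Band B ($509M) — total 868+906+509 = $2283M.
Max-entry greedy (repeatedly take the single best remaining cell) gives $2249M, worse by 34.
Next-best assignment: PeakComm→Band E, Meridian→Band F, Pulse→Band B = $2249M.
Swapping PeakComm↔TerraLink (PeakComm→Band E $898M, TerraLink→Band B $235M) loses 244.
No other one-to-one assignment exceeds $2283M.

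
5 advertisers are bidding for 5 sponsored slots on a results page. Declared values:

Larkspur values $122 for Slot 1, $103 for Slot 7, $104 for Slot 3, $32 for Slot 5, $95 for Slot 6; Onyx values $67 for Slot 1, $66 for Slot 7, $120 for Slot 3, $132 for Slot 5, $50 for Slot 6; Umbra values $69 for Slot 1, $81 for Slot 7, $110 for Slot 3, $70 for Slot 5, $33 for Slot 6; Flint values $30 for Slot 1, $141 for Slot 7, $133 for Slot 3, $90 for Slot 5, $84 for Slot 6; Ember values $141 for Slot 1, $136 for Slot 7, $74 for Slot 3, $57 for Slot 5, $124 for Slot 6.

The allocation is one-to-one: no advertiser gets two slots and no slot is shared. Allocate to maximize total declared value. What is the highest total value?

Optimal: Larkspur→Slot 1 ($122), Onyx→Slot 5 ($132), Umbra→Slot 3 ($110), Flint→Slot 7 ($141), Ember→Slot 6 ($124) — total 122+132+110+141+124 = $629.
Column-greedy (each slot in turn goes to its best remaining advertiser) gives $567, worse by 62.
Next-best assignment: Larkspur→Slot 6, Onyx→Slot 5, Umbra→Slot 3, Flint→Slot 7, Ember→Slot 1 = $619.

Max total: $629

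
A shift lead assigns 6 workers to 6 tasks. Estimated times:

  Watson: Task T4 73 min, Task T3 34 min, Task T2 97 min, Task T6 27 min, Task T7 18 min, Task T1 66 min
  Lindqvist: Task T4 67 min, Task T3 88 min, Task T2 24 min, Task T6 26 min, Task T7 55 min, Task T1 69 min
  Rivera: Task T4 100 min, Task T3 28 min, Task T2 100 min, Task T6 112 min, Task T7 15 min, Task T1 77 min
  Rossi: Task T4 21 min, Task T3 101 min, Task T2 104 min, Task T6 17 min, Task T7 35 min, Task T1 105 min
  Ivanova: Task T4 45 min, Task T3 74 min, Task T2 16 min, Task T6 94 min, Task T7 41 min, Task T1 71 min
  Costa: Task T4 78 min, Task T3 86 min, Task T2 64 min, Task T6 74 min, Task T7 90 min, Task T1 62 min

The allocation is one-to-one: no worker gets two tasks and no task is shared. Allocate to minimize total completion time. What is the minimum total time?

Min total: 171 min

This is the linear assignment problem.
Optimal: Watson→Task T7 (18 min), Lindqvist→Task T6 (26 min), Rivera→Task T3 (28 min), Rossi→Task T4 (21 min), Ivanova→Task T2 (16 min), Costa→Task T1 (62 min) — total 18+26+28+21+16+62 = 171 min.
Min-entry greedy (repeatedly take the single cheapest remaining cell) gives 211 min, worse by 40.
Next-best assignment: Watson→Task T3, Lindqvist→Task T6, Rivera→Task T7, Rossi→Task T4, Ivanova→Task T2, Costa→Task T1 = 174 min.
Every other assignment is strictly worse.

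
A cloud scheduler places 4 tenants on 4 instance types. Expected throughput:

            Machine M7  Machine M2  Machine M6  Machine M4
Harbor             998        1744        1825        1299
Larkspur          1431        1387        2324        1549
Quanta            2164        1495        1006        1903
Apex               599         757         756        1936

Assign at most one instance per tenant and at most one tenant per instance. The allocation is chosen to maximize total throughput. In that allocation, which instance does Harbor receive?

Harbor receives Machine M2.

Optimal: Harbor→Machine M2 (1744 ops/s), Larkspur→Machine M6 (2324 ops/s), Quanta→Machine M7 (2164 ops/s), Apex→Machine M4 (1936 ops/s) — total 1744+2324+2164+1936 = 8168 ops/s.
Row-greedy (each tenant in turn takes its best remaining instance) gives 6295 ops/s, worse by 1873.
Harbor's own top instance is Machine M6 (1825 ops/s), but forcing Harbor→Machine M6 and reassigning the rest optimally gives only 7312 ops/s — worse by 856.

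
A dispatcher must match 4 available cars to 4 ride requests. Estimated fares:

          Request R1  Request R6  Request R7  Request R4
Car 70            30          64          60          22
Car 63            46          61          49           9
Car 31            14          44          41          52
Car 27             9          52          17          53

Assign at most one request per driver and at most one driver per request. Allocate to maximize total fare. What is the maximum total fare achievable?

Maximum total: $210

This is the linear assignment problem.
Optimal: Car 70→Request R7 ($60), Car 63→Request R1 ($46), Car 31→Request R4 ($52), Car 27→Request R6 ($52) — total 60+46+52+52 = $210.
Row-greedy (each driver in turn takes its best remaining request) gives $174, worse by 36.
Next-best assignment: Car 70→Request R6, Car 63→Request R1, Car 31→Request R7, Car 27→Request R4 = $204.
Swapping Car 70↔Car 31 (Car 70→Request R4 $22, Car 31→Request R7 $41) loses 49.
Every other assignment is strictly worse.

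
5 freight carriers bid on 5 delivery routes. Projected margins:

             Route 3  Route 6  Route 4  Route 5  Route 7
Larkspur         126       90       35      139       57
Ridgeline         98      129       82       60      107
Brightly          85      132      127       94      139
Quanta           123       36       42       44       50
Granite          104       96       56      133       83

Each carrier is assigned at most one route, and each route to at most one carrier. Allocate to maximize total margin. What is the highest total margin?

Max total: $601k

Optimal: Larkspur→Route 5 ($139k), Ridgeline→Route 6 ($129k), Brightly→Route 4 ($127k), Quanta→Route 3 ($123k), Granite→Route 7 ($83k) — total 139+129+127+123+83 = $601k.
Checked against all permutations: $601k is optimal.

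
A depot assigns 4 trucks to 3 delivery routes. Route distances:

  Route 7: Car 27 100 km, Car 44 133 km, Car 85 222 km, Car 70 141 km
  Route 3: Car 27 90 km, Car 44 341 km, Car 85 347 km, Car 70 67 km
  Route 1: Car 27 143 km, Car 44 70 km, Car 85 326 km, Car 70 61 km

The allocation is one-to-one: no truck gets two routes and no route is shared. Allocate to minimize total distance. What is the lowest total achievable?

Treat this as an assignment problem: match each truck to one route.
Optimal: Car 27→Route 7 (100 km), Car 70→Route 3 (67 km), Car 44→Route 1 (70 km) — total 100+67+70 = 237 km.
Row-greedy (each truck in turn takes its cheapest remaining route) gives 382 km, worse by 145.
Next-best assignment: Car 44→Route 7, Car 27→Route 3, Car 70→Route 1 = 284 km.
Every other assignment is strictly worse.

Minimum total: 237 km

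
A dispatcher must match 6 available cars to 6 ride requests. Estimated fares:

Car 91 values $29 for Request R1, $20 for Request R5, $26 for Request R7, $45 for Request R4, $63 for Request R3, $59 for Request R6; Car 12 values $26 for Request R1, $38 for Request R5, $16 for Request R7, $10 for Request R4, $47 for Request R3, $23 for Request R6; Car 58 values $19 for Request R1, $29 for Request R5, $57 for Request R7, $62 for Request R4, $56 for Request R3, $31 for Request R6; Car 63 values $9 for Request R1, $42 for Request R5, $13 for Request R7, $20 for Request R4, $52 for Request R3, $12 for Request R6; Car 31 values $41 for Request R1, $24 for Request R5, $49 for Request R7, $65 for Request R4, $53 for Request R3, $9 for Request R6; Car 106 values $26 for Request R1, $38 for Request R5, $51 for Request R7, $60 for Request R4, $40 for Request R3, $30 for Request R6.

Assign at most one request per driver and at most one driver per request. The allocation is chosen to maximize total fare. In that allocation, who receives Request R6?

Car 91 receives Request R6.

This is the linear assignment problem.
Optimal: Car 91→Request R6 ($59), Car 12→Request R5 ($38), Car 58→Request R7 ($57), Car 63→Request R3 ($52), Car 31→Request R1 ($41), Car 106→Request R4 ($60) — total 59+38+57+52+41+60 = $307.
Max-entry greedy (repeatedly take the single best remaining cell) gives $283, worse by 24.
Next-best assignment: Car 91→Request R6, Car 12→Request R3, Car 58→Request R7, Car 63→Request R5, Car 31→Request R1, Car 106→Request R4 = $306.
No other one-to-one assignment exceeds $307.
Car 91's own top request is Request R3 ($63), but forcing Car 91→Request R3 and reassigning the rest optimally gives only $286 — worse by 21.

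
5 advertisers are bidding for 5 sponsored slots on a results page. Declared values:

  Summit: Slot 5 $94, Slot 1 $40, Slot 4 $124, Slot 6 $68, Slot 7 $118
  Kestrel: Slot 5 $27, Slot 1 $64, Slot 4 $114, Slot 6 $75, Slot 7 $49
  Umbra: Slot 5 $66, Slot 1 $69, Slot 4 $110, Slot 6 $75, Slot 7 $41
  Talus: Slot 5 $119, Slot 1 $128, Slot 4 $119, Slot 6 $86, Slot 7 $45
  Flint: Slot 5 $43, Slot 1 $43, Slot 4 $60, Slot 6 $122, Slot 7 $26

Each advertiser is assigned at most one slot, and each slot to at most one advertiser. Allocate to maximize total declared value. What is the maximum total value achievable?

Max total: $548

This is the linear assignment problem.
Optimal: Summit→Slot 7 ($118), Kestrel→Slot 4 ($114), Umbra→Slot 5 ($66), Talus→Slot 1 ($128), Flint→Slot 6 ($122) — total 118+114+66+128+122 = $548.
Max-entry greedy (repeatedly take the single best remaining cell) gives $489, worse by 59.
Swapping Kestrel↔Flint (Kestrel→Slot 6 $75, Flint→Slot 4 $60) loses 101.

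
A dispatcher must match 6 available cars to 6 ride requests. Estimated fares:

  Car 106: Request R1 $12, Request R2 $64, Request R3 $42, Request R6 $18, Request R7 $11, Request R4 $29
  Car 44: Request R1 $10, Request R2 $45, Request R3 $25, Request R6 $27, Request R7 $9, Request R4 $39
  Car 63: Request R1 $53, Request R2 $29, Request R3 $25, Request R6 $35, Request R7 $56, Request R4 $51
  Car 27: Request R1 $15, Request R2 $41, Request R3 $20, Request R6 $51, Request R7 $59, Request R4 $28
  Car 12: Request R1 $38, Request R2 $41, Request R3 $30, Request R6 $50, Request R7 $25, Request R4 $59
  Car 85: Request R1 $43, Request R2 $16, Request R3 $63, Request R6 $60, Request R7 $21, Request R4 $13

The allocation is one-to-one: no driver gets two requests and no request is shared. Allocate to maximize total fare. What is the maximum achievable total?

Optimal: Car 106→Request R2 ($64), Car 44→Request R4 ($39), Car 63→Request R1 ($53), Car 27→Request R7 ($59), Car 12→Request R6 ($50), Car 85→Request R3 ($63) — total 64+39+53+59+50+63 = $328.
Row-greedy (each driver in turn takes its best remaining request) gives $311, worse by 17.
Next-best assignment: Car 106→Request R2, Car 44→Request R6, Car 63→Request R1, Car 27→Request R7, Car 12→Request R4, Car 85→Request R3 = $325.
Swapping Car 12↔Car 44 (Car 12→Request R4 $59, Car 44→Request R6 $27) loses 3.
Every other assignment is strictly worse.

Max total: $328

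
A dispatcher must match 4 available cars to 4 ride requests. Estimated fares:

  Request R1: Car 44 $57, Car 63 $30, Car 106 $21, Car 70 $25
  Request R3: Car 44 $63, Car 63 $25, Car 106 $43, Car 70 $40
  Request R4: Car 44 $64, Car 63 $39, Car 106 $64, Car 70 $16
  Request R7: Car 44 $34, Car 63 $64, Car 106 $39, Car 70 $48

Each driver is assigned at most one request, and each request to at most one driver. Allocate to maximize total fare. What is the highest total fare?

Maximum total: $225

Treat this as an assignment problem: match each driver to one request.
Optimal: Car 44→Request R1 ($57), Car 63→Request R7 ($64), Car 106→Request R4 ($64), Car 70→Request R3 ($40) — total 57+64+64+40 = $225.
Column-greedy (each request in turn goes to its best remaining driver) gives $187, worse by 38.
Next-best assignment: Car 44→Request R3, Car 63→Request R7, Car 106→Request R4, Car 70→Request R1 = $216.
Swapping Car 63↔Car 106 (Car 63→Request R4 $39, Car 106→Request R7 $39) loses 50.
Checked against all permutations: $225 is optimal.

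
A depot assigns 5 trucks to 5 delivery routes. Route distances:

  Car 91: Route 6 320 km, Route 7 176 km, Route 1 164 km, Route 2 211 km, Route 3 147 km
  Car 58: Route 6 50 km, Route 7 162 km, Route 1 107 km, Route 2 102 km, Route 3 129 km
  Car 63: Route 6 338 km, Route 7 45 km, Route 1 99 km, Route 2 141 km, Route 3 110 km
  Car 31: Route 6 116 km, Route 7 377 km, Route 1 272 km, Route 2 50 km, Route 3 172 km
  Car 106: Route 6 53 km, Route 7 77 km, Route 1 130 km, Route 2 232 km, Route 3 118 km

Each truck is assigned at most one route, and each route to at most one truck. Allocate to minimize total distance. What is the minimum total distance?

Optimal: Car 91→Route 3 (147 km), Car 58→Route 1 (107 km), Car 63→Route 7 (45 km), Car 31→Route 2 (50 km), Car 106→Route 6 (53 km) — total 147+107+45+50+53 = 402 km.
Row-greedy (each truck in turn takes its cheapest remaining route) gives 422 km, worse by 20.
Next-best assignment: Car 91→Route 3, Car 58→Route 6, Car 63→Route 7, Car 31→Route 2, Car 106→Route 1 = 422 km.

Min total: 402 km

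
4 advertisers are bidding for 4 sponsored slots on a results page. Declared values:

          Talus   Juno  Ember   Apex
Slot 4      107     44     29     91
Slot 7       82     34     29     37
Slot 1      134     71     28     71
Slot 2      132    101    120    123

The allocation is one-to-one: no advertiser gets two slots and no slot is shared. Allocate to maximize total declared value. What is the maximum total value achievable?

Optimal: Talus→Slot 1 ($134), Juno→Slot 7 ($34), Ember→Slot 2 ($120), Apex→Slot 4 ($91) — total 134+34+120+91 = $379.
Max-entry greedy (repeatedly take the single best remaining cell) gives $330, worse by 49.
Swapping Ember↔Juno (Ember→Slot 7 $29, Juno→Slot 2 $101) loses 24.
No other one-to-one assignment exceeds $379.

Max total: $379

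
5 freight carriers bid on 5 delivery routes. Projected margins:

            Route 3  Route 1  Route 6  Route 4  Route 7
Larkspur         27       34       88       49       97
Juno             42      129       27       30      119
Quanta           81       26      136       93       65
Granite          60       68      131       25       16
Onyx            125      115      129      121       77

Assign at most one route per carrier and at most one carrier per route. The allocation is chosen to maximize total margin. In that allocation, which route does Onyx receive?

This is a one-to-one assignment (maximum-weight bipartite matching).
Optimal: Larkspur→Route 7 ($97k), Juno→Route 1 ($129k), Quanta→Route 4 ($93k), Granite→Route 6 ($131k), Onyx→Route 3 ($125k) — total 97+129+93+131+125 = $575k.
Row-greedy (each carrier in turn takes its best remaining route) gives $543k, worse by 32.
Next-best assignment: Larkspur→Route 7, Juno→Route 1, Quanta→Route 3, Granite→Route 6, Onyx→Route 4 = $559k.
Swapping Juno↔Onyx (Juno→Route 3 $42k, Onyx→Route 1 $115k) loses 97.
Onyx's own top route is Route 6 ($129k), but forcing Onyx→Route 6 and reassigning the rest optimally gives only $508k — worse by 67.

Onyx receives Route 3.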